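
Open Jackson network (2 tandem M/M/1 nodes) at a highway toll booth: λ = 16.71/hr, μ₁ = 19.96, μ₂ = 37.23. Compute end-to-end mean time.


Each node sees arrival rate λ = 16.71/hr (tandem ⇒ throughput preserved).
W₁ = 1/(μ₁−λ) = 1/(19.96−16.71) = 0.30769 hr
W₂ = 1/(μ₂−λ) = 1/(37.23−16.71) = 0.04873 hr
W_total = W₁ + W₂ = 0.30769 + 0.04873 = 0.35643 hr

Final: 0.35643 hr


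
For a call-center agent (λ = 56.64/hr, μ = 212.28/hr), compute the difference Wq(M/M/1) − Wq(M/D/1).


ρ = 56.64/212.28 = 0.2668
Wq(M/M/1) = ρ/(μ−λ) = 0.2668/155.64 = 0.001714 hr
Wq(M/D/1) = ρ/(2(μ−λ)) = 0.0008572 hr
Savings = 0.001714 − 0.0008572 = 0.0008572 hr

Final: 0.0008572 hr


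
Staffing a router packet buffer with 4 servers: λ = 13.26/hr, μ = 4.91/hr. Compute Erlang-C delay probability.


a = λ/μ = 2.7006; ρ = a/4 = 0.6752
P₀ = 0.057298 (from M/M/c formula)
C(c,a) = [a^c/(c!(1−ρ))]·P₀ = [53.19222/(24·0.3248)]·0.057298
= 6.82272·0.057298 = 0.390926

Final: 0.390926


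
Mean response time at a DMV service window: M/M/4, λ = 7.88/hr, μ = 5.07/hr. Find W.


a = 1.5542; ρ = 0.3886; P₀ = 0.208965
Lq = P₀·a^c·ρ/(c!(1−ρ)²) = 0.05281
Wq = Lq/λ = 0.05281/7.88 = 0.006701 hr
W = Wq + 1/μ = 0.006701 + 0.19724 = 0.20394 hr

Final: 0.20394 hr


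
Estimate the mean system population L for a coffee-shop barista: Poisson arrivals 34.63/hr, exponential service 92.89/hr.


ρ = λ/μ = 34.63/92.89 = 0.3728
L = ρ/(1−ρ) = 0.3728/(1 − 0.3728) = 0.3728/0.6272 = 0.5944

Final: 0.5944


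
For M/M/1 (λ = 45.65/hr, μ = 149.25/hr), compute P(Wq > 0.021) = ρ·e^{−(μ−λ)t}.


ρ = 45.65/149.25 = 0.3059
P(Wq > t) = ρ·e^{−(μ−λ)t} = 0.3059·e^{−2.1756}
= 0.3059·0.113540 = 0.034728

Final: 0.034728


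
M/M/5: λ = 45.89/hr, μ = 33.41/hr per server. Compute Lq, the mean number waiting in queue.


a = λ/μ = 1.3735; ρ = a/5 = 0.2747
P₀ = 0.252959
Lq = P₀·a^c·ρ / (c!·(1−ρ)²) = 0.252959·4.88886·0.2747/(120·0.52605)
= 0.005382

Final: 0.005382


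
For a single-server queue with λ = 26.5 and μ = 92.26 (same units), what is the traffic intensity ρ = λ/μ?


ρ = λ/μ = 26.5/92.26 = 0.2872

Final: 0.2872


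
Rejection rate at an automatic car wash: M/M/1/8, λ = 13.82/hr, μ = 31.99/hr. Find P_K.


ρ = λ/μ = 13.82/31.99 = 0.4320
P_K = (1−ρ)ρ^K/(1−ρ^(K+1)) = (0.5680·0.001213)/(1 − 0.0005241)
= 0.0006891/0.999476 = 0.0006895

Final: 0.0006895


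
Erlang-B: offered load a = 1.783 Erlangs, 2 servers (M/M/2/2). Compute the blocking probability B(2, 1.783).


B(c,a) = (a^c/c!) / Σ_{k=0}^{c} a^k/k!
a^2/2! = 1.589544
Σ terms (k=0..2): 1.00000 + 1.78300 + 1.58954 = 4.372545
B = 1.589544/4.372545 = 0.363528

Final: 0.363528


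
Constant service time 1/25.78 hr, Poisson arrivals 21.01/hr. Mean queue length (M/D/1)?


ρ = 21.01/25.78 = 0.8150
M/D/1: Lq = ρ²/(2(1−ρ)) = 0.6642/(2·0.1850) = 1.79482

Final: 1.79482


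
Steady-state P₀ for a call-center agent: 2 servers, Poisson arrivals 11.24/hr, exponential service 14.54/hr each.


a = λ/μ = 11.24/14.54 = 0.7730; ρ = a/c = 0.3865
Σ_{k=0}^{1} a^k/k! (terms k=0..1) = 1.00000 + 0.77304 = 1.77304
Tail: a^2/(2!(1−ρ)) = 0.59759/(2·0.6135) = 0.48705
P₀ = 1/(1.77304 + 0.48705) = 1/2.26009 = 0.442460

Final: 0.442460


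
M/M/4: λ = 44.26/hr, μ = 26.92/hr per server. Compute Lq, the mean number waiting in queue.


a = λ/μ = 1.6441; ρ = a/4 = 0.4110
P₀ = 0.190354
Lq = P₀·a^c·ρ / (c!·(1−ρ)²) = 0.190354·7.30711·0.4110/(24·0.34688)
= 0.06867

Final: 0.06867


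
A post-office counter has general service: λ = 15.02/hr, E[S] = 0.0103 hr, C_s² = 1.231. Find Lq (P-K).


ρ = λ·E[S] = 15.02·0.0103 = 0.1547
Lq = ρ²(1+C_s²)/(2(1−ρ)) = 0.02393·(1+1.231)/(2·0.8453)
= 0.02393·2.2310/1.6906 = 0.03158

Final: 0.03158


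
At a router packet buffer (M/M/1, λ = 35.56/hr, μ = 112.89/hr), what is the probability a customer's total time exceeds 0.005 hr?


W ~ Exponential(μ−λ) for M/M/1.
μ − λ = 112.89 − 35.56 = 77.3300
P(W > t) = e^{−(μ−λ)t} = e^{−0.3866} = 0.679329

Final: 0.679329


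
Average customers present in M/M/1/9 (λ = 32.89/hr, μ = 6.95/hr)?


ρ = 32.89/6.95 = 4.7324
L = ρ[1 − (K+1)ρ^K + Kρ^(K+1)] / [(1−ρ)(1−ρ^(K+1))]
Numerator: 4.7324·(1 − 10·1190451.262772 + 9·5633660.724111) = 183608708.418485
Denominator: (-3.7324)·(-5633659.724111) = 21026925.646540
L = 183608708.418485/21026925.646540 = 8.7321

Final: 8.7321


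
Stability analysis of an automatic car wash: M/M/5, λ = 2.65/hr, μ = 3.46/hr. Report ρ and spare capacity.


Total capacity cμ = 5·3.46 = 17.30/hr
ρ = λ/(cμ) = 2.65/17.30 = 0.1532
Stable ⇔ ρ < 1: YES
Spare capacity = cμ − λ = 17.30 − 2.65 = 14.65/hr

Final: ρ = 0.1532; stable; margin = 14.65/hr


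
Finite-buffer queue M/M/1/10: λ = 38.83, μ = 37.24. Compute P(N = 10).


ρ = λ/μ = 38.83/37.24 = 1.0427
P_K = (1−ρ)ρ^K/(1−ρ^(K+1)) = (-0.04270·1.519068)/(1 − 1.583926)
= -0.064858/-0.583926 = 0.111073

Final: 0.111073


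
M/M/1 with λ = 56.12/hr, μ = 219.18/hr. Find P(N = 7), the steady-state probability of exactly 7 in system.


ρ = 56.12/219.18 = 0.2560
P_n = (1−ρ)·ρ^n = (1 − 0.2560)·0.2560^7 = 0.7440·0.00007215 = 0.00005367

Final: 0.00005367


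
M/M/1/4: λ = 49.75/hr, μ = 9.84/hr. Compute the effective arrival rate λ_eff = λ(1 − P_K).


ρ = 5.0559; P_K = (1−ρ)ρ^4/(1−ρ^5) = 0.802454
λ_eff = λ(1 − P_K) = 49.75·(1 − 0.802454) = 49.75·0.197546 = 9.8279 /hr

Final: 9.8279 /hr


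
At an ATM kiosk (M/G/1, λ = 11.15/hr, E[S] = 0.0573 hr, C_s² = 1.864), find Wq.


ρ = λ·E[S] = 11.15·0.0573 = 0.6389
E[S²] = E[S]²(1+C_s²) = 0.0573²·(1+1.864) = 0.009403
Wq = λ·E[S²]/(2(1−ρ)) = 11.15·0.009403/(2·0.3611) = 0.14518 hr

Final: 0.14518 hr


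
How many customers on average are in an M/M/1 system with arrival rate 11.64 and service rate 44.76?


ρ = λ/μ = 11.64/44.76 = 0.2601
L = ρ/(1−ρ) = 0.2601/(1 − 0.2601) = 0.2601/0.7399 = 0.3514

Final: 0.3514


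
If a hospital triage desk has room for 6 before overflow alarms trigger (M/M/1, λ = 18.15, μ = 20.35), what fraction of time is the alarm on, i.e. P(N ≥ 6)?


ρ = 18.15/20.35 = 0.8919
P(N ≥ n) = ρ^n = 0.8919^6 = 0.503354

Final: 0.503354


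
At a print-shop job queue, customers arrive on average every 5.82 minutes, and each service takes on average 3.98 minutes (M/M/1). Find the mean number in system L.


λ = 60/5.82 = 10.3093 /hr
μ = 60/3.98 = 15.0754 /hr
ρ = λ/μ = 10.3093/15.0754 = 0.6838
L = ρ/(1−ρ) = 0.6838/0.3162 = 2.1630

Final: 2.1630


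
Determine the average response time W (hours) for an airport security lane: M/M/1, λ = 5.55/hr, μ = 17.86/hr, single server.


W = 1/(μ−λ) = 1/(17.86 − 5.55) = 1/12.31 = 0.08123 hr

Final: 0.08123 hr


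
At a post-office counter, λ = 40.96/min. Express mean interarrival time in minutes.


Mean interarrival time = 1/λ = 1/40.96 minute = 0.02441 minute
In minutes: 0.02441 × 1 = 0.02441 min

Final: 0.02441 min


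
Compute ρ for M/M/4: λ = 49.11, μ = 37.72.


ρ = λ/(cμ) = 49.11/(4·37.72) = 49.11/150.88 = 0.3255

Final: 0.3255


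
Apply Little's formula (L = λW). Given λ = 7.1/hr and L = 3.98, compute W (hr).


W = L/λ = 3.98/7.1 = 0.5606 hr

Final: 0.5606 hr


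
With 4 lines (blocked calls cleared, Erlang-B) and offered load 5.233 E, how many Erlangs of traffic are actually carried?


B(4,5.233) = 0.416308 (Erlang-B)
Carried load = a(1 − B) = 5.233·(1 − 0.416308) = 5.233·0.583692 = 3.0545 E

Final: 3.0545 Erlangs


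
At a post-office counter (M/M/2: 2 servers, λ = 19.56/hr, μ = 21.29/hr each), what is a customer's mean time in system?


a = 0.9187; ρ = 0.4594; P₀ = 0.370454
Lq = P₀·a^c·ρ/(c!(1−ρ)²) = 0.24573
Wq = Lq/λ = 0.24573/19.56 = 0.01256 hr
W = Wq + 1/μ = 0.01256 + 0.04697 = 0.05953 hr

Final: 0.05953 hr


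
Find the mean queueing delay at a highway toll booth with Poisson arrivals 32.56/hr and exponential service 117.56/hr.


ρ = 32.56/117.56 = 0.2770
Wq = ρ/(μ−λ) = 0.2770/(117.56 − 32.56) = 0.2770/85.00 = 0.003258 hr

Final: 0.003258 hr


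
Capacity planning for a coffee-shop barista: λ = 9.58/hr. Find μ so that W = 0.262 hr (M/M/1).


W = 1/(μ−λ) ⇒ μ − λ = 1/W = 1/0.262 = 3.8168
μ = λ + 1/W = 9.58 + 3.8168 = 13.3968 per hr

Final: 13.3968 /hr


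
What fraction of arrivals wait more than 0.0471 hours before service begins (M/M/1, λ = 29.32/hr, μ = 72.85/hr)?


ρ = 29.32/72.85 = 0.4025
P(Wq > t) = ρ·e^{−(μ−λ)t} = 0.4025·e^{−2.0503}
= 0.4025·0.128701 = 0.051798

Final: 0.051798


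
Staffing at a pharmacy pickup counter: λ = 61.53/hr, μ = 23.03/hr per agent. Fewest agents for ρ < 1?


Stability requires cμ > λ ⇔ c > λ/μ.
λ/μ = 61.53/23.03 = 2.6717
Minimum integer c = ⌊2.6717⌋ + 1 = 3
Check: 3·23.03 = 69.09 > 61.53, while 2·23.03 = 46.06 ≤ 61.53

Final: 3 servers


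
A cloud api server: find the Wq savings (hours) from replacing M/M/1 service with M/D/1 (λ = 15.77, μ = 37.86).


ρ = 15.77/37.86 = 0.4165
Wq(M/M/1) = ρ/(μ−λ) = 0.4165/22.09 = 0.01886 hr
Wq(M/D/1) = ρ/(2(μ−λ)) = 0.009428 hr
Savings = 0.01886 − 0.009428 = 0.009428 hr

Final: 0.009428 hr


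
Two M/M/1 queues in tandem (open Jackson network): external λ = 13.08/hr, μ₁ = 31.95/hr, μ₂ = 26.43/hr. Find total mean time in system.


Each node sees arrival rate λ = 13.08/hr (tandem ⇒ throughput preserved).
W₁ = 1/(μ₁−λ) = 1/(31.95−13.08) = 0.05299 hr
W₂ = 1/(μ₂−λ) = 1/(26.43−13.08) = 0.07491 hr
W_total = W₁ + W₂ = 0.05299 + 0.07491 = 0.12790 hr

Final: 0.12790 hr


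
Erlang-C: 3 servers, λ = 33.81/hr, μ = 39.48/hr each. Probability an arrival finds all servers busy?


a = λ/μ = 0.8564; ρ = a/3 = 0.2855
P₀ = 0.422017 (from M/M/c formula)
C(c,a) = [a^c/(c!(1−ρ))]·P₀ = [0.62806/(6·0.7145)]·0.422017
= 0.14650·0.422017 = 0.061824

Final: 0.061824


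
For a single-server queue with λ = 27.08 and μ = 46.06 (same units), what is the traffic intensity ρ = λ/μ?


ρ = λ/μ = 27.08/46.06 = 0.5879

Final: 0.5879


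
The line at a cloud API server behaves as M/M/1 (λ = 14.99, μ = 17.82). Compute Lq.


ρ = 14.99/17.82 = 0.8412
Lq = ρ²/(1−ρ) = 0.7076/0.1588 = 4.4556

Final: 4.4556


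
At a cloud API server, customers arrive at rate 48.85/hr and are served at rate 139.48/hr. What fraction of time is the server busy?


ρ = λ/μ = 48.85/139.48 = 0.3502

Final: 0.3502


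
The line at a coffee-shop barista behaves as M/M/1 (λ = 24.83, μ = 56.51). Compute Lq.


ρ = 24.83/56.51 = 0.4394
Lq = ρ²/(1−ρ) = 0.1931/0.5606 = 0.3444

Final: 0.3444


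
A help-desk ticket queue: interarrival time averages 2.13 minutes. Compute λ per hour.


λ = 1/(interarrival time) in consistent units.
1 hour = 60 min, so λ = 60/2.13 = 28.1690 per hour

Final: 28.1690 /hr


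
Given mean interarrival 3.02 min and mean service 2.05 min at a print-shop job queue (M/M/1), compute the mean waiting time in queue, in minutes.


λ = 60/3.02 = 19.8675 /hr
μ = 60/2.05 = 29.2683 /hr
ρ = λ/μ = 19.8675/29.2683 = 0.6788
Wq = ρ/(μ−λ) = 0.6788/(29.2683−19.8675) = 0.07221 hr
In minutes: 0.07221·60 = 4.332 min

Final: 4.332 min


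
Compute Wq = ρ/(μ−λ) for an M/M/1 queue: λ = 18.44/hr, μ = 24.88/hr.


ρ = 18.44/24.88 = 0.7412
Wq = ρ/(μ−λ) = 0.7412/(24.88 − 18.44) = 0.7412/6.44 = 0.1151 hr

Final: 0.1151 hr


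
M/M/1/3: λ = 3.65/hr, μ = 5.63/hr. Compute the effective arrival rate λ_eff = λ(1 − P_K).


ρ = 0.6483; P_K = (1−ρ)ρ^3/(1−ρ^4) = 0.116394
λ_eff = λ(1 − P_K) = 3.65·(1 − 0.116394) = 3.65·0.883606 = 3.2252 /hr

Final: 3.2252 /hr


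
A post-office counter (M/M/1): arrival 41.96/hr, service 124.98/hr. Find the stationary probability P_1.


ρ = 41.96/124.98 = 0.3357
P_n = (1−ρ)·ρ^n = (1 − 0.3357)·0.3357^1 = 0.6643·0.335734 = 0.223017

Final: 0.223017


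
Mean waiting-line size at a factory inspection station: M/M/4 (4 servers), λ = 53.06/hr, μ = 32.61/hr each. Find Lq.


a = λ/μ = 1.6271; ρ = a/4 = 0.4068
P₀ = 0.193757
Lq = P₀·a^c·ρ / (c!·(1−ρ)²) = 0.193757·7.00916·0.4068/(24·0.35191)
= 0.06541

Final: 0.06541


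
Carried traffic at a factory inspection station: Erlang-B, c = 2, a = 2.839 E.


B(2,2.839) = 0.512134 (Erlang-B)
Carried load = a(1 − B) = 2.839·(1 − 0.512134) = 2.839·0.487866 = 1.3851 E

Final: 1.3851 Erlangs


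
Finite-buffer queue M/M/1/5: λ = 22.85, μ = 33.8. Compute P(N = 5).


ρ = λ/μ = 22.85/33.8 = 0.6760
P_K = (1−ρ)ρ^K/(1−ρ^(K+1)) = (0.3240·0.141204)/(1 − 0.095459)
= 0.045745/0.904541 = 0.050573

Final: 0.050573


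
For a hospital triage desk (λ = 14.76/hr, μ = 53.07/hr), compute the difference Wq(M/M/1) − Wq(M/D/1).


ρ = 14.76/53.07 = 0.2781
Wq(M/M/1) = ρ/(μ−λ) = 0.2781/38.31 = 0.007260 hr
Wq(M/D/1) = ρ/(2(μ−λ)) = 0.003630 hr
Savings = 0.007260 − 0.003630 = 0.003630 hr

Final: 0.003630 hr


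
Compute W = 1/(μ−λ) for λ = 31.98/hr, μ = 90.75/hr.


W = 1/(μ−λ) = 1/(90.75 − 31.98) = 1/58.77 = 0.01702 hr

Final: 0.01702 hr


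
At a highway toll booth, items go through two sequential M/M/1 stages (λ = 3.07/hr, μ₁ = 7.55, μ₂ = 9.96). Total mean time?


Each node sees arrival rate λ = 3.07/hr (tandem ⇒ throughput preserved).
W₁ = 1/(μ₁−λ) = 1/(7.55−3.07) = 0.22321 hr
W₂ = 1/(μ₂−λ) = 1/(9.96−3.07) = 0.14514 hr
W_total = W₁ + W₂ = 0.22321 + 0.14514 = 0.36835 hr

Final: 0.36835 hr


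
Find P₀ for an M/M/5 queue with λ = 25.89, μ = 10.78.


a = λ/μ = 25.89/10.78 = 2.4017; ρ = a/c = 0.4803
Σ_{k=0}^{4} a^k/k! (terms k=0..4) = 1.00000 + 2.40167 + 2.88401 + 2.30881 + 1.38625 = 9.98074
Tail: a^5/(5!(1−ρ)) = 79.90362/(120·0.5197) = 1.28133
P₀ = 1/(9.98074 + 1.28133) = 1/11.26207 = 0.088794

Final: 0.088794


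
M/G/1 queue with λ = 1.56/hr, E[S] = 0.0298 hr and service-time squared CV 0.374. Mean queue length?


ρ = λ·E[S] = 1.56·0.0298 = 0.04649
Lq = ρ²(1+C_s²)/(2(1−ρ)) = 0.002161·(1+0.374)/(2·0.9535)
= 0.002161·1.3740/1.9070 = 0.001557

Final: 0.001557


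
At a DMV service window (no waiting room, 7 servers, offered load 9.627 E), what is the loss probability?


B(c,a) = (a^c/c!) / Σ_{k=0}^{c} a^k/k!
a^7/7! = 1520.569469
Σ terms (k=0..7): 1.00000 + 9.62700 + 46.33956 + 148.70366 + 357.89254 + 689.08630 + 1105.63896 + 1520.56947 = 3878.857494
B = 1520.569469/3878.857494 = 0.392015

Final: 0.392015


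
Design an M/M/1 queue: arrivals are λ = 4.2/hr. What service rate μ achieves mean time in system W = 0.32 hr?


W = 1/(μ−λ) ⇒ μ − λ = 1/W = 1/0.32 = 3.1250
μ = λ + 1/W = 4.2 + 3.1250 = 7.3250 per hr

Final: 7.3250 /hr


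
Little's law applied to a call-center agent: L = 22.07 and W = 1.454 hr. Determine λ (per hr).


λ = L/W = 22.07/1.454 = 15.1788 /hr

Final: 15.1788 /hr


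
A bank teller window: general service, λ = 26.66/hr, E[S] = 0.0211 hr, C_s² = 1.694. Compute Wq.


ρ = λ·E[S] = 26.66·0.0211 = 0.5625
E[S²] = E[S]²(1+C_s²) = 0.0211²·(1+1.694) = 0.001199
Wq = λ·E[S²]/(2(1−ρ)) = 26.66·0.001199/(2·0.4375) = 0.03655 hr

Final: 0.03655 hr


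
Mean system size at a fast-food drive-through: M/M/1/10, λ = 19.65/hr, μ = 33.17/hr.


ρ = 19.65/33.17 = 0.5924
L = ρ[1 − (K+1)ρ^K + Kρ^(K+1)] / [(1−ρ)(1−ρ^(K+1))]
Numerator: 0.5924·(1 − 11·0.005323 + 10·0.003153) = 0.576396
Denominator: (0.4076)·(0.996847) = 0.406312
L = 0.576396/0.406312 = 1.4186

Final: 1.4186


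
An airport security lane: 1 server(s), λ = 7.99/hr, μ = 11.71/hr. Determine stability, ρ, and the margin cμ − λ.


Total capacity cμ = 1·11.71 = 11.71/hr
ρ = λ/(cμ) = 7.99/11.71 = 0.6823
Stable ⇔ ρ < 1: YES
Spare capacity = cμ − λ = 11.71 − 7.99 = 3.72/hr

Final: ρ = 0.6823; stable; margin = 3.72/hr


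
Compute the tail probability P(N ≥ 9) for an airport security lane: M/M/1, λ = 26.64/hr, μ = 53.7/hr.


ρ = 26.64/53.7 = 0.4961
P(N ≥ n) = ρ^n = 0.4961^9 = 0.001820

Final: 0.001820


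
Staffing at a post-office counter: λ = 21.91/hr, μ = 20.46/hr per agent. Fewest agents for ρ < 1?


Stability requires cμ > λ ⇔ c > λ/μ.
λ/μ = 21.91/20.46 = 1.0709
Minimum integer c = ⌊1.0709⌋ + 1 = 2
Check: 2·20.46 = 40.92 > 21.91, while 1·20.46 = 20.46 ≤ 21.91

Final: 2 servers


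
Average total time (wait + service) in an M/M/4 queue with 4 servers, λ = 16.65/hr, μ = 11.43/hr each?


a = 1.4567; ρ = 0.3642; P₀ = 0.231058
Lq = P₀·a^c·ρ/(c!(1−ρ)²) = 0.03905
Wq = Lq/λ = 0.03905/16.65 = 0.002345 hr
W = Wq + 1/μ = 0.002345 + 0.08749 = 0.08983 hr

Final: 0.08983 hr


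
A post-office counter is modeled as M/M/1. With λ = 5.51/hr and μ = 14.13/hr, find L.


ρ = λ/μ = 5.51/14.13 = 0.3900
L = ρ/(1−ρ) = 0.3900/(1 − 0.3900) = 0.3900/0.6100 = 0.6392

Final: 0.6392


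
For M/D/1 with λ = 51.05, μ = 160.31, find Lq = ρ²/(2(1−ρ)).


ρ = 51.05/160.31 = 0.3184
M/D/1: Lq = ρ²/(2(1−ρ)) = 0.1014/(2·0.6816) = 0.07439

Final: 0.07439


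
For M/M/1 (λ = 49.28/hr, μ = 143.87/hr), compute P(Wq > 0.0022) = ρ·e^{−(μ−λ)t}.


ρ = 49.28/143.87 = 0.3425
P(Wq > t) = ρ·e^{−(μ−λ)t} = 0.3425·e^{−0.2081}
= 0.3425·0.812127 = 0.278179

Final: 0.278179


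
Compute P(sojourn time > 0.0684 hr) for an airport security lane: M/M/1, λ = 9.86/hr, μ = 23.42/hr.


W ~ Exponential(μ−λ) for M/M/1.
μ − λ = 23.42 − 9.86 = 13.5600
P(W > t) = e^{−(μ−λ)t} = e^{−0.9275} = 0.395540

Final: 0.395540


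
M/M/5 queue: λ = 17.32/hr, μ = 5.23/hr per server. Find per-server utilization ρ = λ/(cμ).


ρ = λ/(cμ) = 17.32/(5·5.23) = 17.32/26.15 = 0.6623

Final: 0.6623


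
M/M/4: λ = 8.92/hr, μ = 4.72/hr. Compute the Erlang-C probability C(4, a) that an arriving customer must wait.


a = λ/μ = 1.8898; ρ = a/4 = 0.4725
P₀ = 0.146888 (from M/M/c formula)
C(c,a) = [a^c/(c!(1−ρ))]·P₀ = [12.75532/(24·0.5275)]·0.146888
= 1.00745·0.146888 = 0.147982

Final: 0.147982


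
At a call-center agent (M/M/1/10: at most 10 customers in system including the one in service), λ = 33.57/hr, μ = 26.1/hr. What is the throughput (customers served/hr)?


ρ = 1.2862; P_K = (1−ρ)ρ^10/(1−ρ^11) = 0.237417
λ_eff = λ(1 − P_K) = 33.57·(1 − 0.237417) = 33.57·0.762583 = 25.5999 /hr

Final: 25.5999 /hr


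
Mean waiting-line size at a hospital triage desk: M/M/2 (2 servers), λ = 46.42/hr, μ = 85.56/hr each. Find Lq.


a = λ/μ = 0.5425; ρ = a/2 = 0.2713
P₀ = 0.573228
Lq = P₀·a^c·ρ / (c!·(1−ρ)²) = 0.573228·0.29435·0.2713/(2·0.53105)
= 0.04310

Final: 0.04310


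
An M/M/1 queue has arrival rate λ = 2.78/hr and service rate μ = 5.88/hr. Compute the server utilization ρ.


ρ = λ/μ = 2.78/5.88 = 0.4728

Final: 0.4728


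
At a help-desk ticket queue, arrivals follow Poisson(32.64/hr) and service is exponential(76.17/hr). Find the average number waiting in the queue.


ρ = 32.64/76.17 = 0.4285
Lq = ρ²/(1−ρ) = 0.1836/0.5715 = 0.3213

Final: 0.3213


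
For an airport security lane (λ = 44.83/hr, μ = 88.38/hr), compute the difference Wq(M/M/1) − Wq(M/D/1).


ρ = 44.83/88.38 = 0.5072
Wq(M/M/1) = ρ/(μ−λ) = 0.5072/43.55 = 0.01165 hr
Wq(M/D/1) = ρ/(2(μ−λ)) = 0.005824 hr
Savings = 0.01165 − 0.005824 = 0.005824 hr

Final: 0.005824 hr


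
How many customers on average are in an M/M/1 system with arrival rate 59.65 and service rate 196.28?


ρ = λ/μ = 59.65/196.28 = 0.3039
L = ρ/(1−ρ) = 0.3039/(1 − 0.3039) = 0.3039/0.6961 = 0.4366

Final: 0.4366


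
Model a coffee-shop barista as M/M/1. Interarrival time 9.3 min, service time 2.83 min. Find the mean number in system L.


λ = 60/9.3 = 6.4516 /hr
μ = 60/2.83 = 21.2014 /hr
ρ = λ/μ = 6.4516/21.2014 = 0.3043
L = ρ/(1−ρ) = 0.3043/0.6957 = 0.4374

Final: 0.4374


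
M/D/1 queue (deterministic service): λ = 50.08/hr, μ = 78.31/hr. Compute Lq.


ρ = 50.08/78.31 = 0.6395
M/D/1: Lq = ρ²/(2(1−ρ)) = 0.4090/(2·0.3605) = 0.56724

Final: 0.56724


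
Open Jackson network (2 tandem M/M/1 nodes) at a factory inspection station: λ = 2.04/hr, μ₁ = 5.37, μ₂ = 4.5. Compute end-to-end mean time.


Each node sees arrival rate λ = 2.04/hr (tandem ⇒ throughput preserved).
W₁ = 1/(μ₁−λ) = 1/(5.37−2.04) = 0.30030 hr
W₂ = 1/(μ₂−λ) = 1/(4.5−2.04) = 0.40650 hr
W_total = W₁ + W₂ = 0.30030 + 0.40650 = 0.70680 hr

Final: 0.70680 hr


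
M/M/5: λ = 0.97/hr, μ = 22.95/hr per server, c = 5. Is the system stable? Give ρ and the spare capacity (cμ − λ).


Total capacity cμ = 5·22.95 = 114.75/hr
ρ = λ/(cμ) = 0.97/114.75 = 0.008453
Stable ⇔ ρ < 1: YES
Spare capacity = cμ − λ = 114.75 − 0.97 = 113.78/hr

Final: ρ = 0.008453; stable; margin = 113.78/hr


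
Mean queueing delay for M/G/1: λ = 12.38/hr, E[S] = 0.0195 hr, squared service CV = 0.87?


ρ = λ·E[S] = 12.38·0.0195 = 0.2414
E[S²] = E[S]²(1+C_s²) = 0.0195²·(1+0.87) = 0.0007111
Wq = λ·E[S²]/(2(1−ρ)) = 12.38·0.0007111/(2·0.7586) = 0.005802 hr

Final: 0.005802 hr


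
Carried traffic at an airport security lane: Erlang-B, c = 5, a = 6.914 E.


B(5,6.914) = 0.419605 (Erlang-B)
Carried load = a(1 − B) = 6.914·(1 − 0.419605) = 6.914·0.580395 = 4.0129 E

Final: 4.0129 Erlangs


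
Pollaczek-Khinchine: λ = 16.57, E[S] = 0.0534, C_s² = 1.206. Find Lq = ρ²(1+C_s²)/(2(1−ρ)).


ρ = λ·E[S] = 16.57·0.0534 = 0.8848
Lq = ρ²(1+C_s²)/(2(1−ρ)) = 0.7829·(1+1.206)/(2·0.1152)
= 0.7829·2.2060/0.2303 = 7.49884

Final: 7.49884


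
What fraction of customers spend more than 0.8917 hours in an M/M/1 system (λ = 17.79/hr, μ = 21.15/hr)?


W ~ Exponential(μ−λ) for M/M/1.
μ − λ = 21.15 − 17.79 = 3.3600
P(W > t) = e^{−(μ−λ)t} = e^{−2.9961} = 0.049981

Final: 0.049981


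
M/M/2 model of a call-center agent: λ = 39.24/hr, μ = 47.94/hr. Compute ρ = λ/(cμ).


ρ = λ/(cμ) = 39.24/(2·47.94) = 39.24/95.88 = 0.4093

Final: 0.4093


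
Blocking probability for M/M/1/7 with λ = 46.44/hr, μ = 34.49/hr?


ρ = λ/μ = 46.44/34.49 = 1.3465
P_K = (1−ρ)ρ^K/(1−ρ^(K+1)) = (-0.3465·8.024041)/(1 − 10.804188)
= -2.780147/-9.804188 = 0.283567

Final: 0.283567


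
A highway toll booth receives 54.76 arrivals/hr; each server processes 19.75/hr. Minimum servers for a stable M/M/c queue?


Stability requires cμ > λ ⇔ c > λ/μ.
λ/μ = 54.76/19.75 = 2.7727
Minimum integer c = ⌊2.7727⌋ + 1 = 3
Check: 3·19.75 = 59.25 > 54.76, while 2·19.75 = 39.50 ≤ 54.76

Final: 3 servers


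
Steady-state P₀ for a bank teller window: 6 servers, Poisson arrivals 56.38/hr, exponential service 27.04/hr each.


a = λ/μ = 56.38/27.04 = 2.0851; ρ = a/c = 0.3475
Σ_{k=0}^{5} a^k/k! (terms k=0..5) = 1.00000 + 2.08506 + 2.17374 + 1.51079 + 0.78752 + 0.32841 = 7.88551
Tail: a^6/(6!(1−ρ)) = 82.16944/(720·0.6525) = 0.17491
P₀ = 1/(7.88551 + 0.17491) = 1/8.06042 = 0.124063

Final: 0.124063


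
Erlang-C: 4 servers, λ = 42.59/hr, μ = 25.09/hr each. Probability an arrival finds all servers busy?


a = λ/μ = 1.6975; ρ = a/4 = 0.4244
P₀ = 0.180036 (from M/M/c formula)
C(c,a) = [a^c/(c!(1−ρ))]·P₀ = [8.30286/(24·0.5756)]·0.180036
= 0.60100·0.180036 = 0.108202

Final: 0.108202


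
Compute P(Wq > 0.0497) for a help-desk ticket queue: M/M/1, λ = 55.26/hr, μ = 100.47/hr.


ρ = 55.26/100.47 = 0.5500
P(Wq > t) = ρ·e^{−(μ−λ)t} = 0.5500·e^{−2.2469}
= 0.5500·0.105723 = 0.058149

Final: 0.058149


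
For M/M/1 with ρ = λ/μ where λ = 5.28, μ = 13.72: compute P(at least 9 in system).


ρ = 5.28/13.72 = 0.3848
P(N ≥ n) = ρ^n = 0.3848^9 = 0.0001851

Final: 0.0001851


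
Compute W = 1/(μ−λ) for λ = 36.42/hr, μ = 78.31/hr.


W = 1/(μ−λ) = 1/(78.31 − 36.42) = 1/41.89 = 0.02387 hr

Final: 0.02387 hr


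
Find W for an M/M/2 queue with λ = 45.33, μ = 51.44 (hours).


a = 0.8812; ρ = 0.4406; P₀ = 0.388300
Lq = P₀·a^c·ρ/(c!(1−ρ)²) = 0.21229
Wq = Lq/λ = 0.21229/45.33 = 0.004683 hr
W = Wq + 1/μ = 0.004683 + 0.01944 = 0.02412 hr

Final: 0.02412 hr


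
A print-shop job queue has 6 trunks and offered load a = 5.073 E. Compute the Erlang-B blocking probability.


B(c,a) = (a^c/c!) / Σ_{k=0}^{c} a^k/k!
a^6/6! = 23.673184
Σ terms (k=0..6): 1.00000 + 5.07300 + 12.86766 + 21.75922 + 27.59613 + 27.99904 + 23.67318 = 119.968236
B = 23.673184/119.968236 = 0.197329

Final: 0.197329


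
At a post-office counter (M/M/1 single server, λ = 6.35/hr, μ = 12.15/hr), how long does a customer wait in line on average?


ρ = 6.35/12.15 = 0.5226
Wq = ρ/(μ−λ) = 0.5226/(12.15 − 6.35) = 0.5226/5.80 = 0.09011 hr

Final: 0.09011 hr


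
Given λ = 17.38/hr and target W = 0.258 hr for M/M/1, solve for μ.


W = 1/(μ−λ) ⇒ μ − λ = 1/W = 1/0.258 = 3.8760
μ = λ + 1/W = 17.38 + 3.8760 = 21.2560 per hr

Final: 21.2560 /hr


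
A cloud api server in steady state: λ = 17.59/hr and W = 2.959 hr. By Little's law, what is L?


L = λW = 17.59·2.959 = 52.0488

Final: 52.0488


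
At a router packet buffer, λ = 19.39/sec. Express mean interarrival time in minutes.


Mean interarrival time = 1/λ = 1/19.39 second = 0.05157 second
In minutes: 0.05157 × 0.0166667 = 0.0008595 min

Final: 0.0008595 min


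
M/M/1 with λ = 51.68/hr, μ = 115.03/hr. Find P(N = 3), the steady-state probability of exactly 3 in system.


ρ = 51.68/115.03 = 0.4493
P_n = (1−ρ)·ρ^n = (1 − 0.4493)·0.4493^3 = 0.5507·0.090685 = 0.049942

Final: 0.049942


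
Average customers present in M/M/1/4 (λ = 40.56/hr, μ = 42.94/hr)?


ρ = 40.56/42.94 = 0.9446
L = ρ[1 − (K+1)ρ^K + Kρ^(K+1)] / [(1−ρ)(1−ρ^(K+1))]
Numerator: 0.9446·(1 − 5·0.796056 + 4·0.751934) = 0.025933
Denominator: (0.05543)·(0.248066) = 0.013749
L = 0.025933/0.013749 = 1.8861

Final: 1.8861


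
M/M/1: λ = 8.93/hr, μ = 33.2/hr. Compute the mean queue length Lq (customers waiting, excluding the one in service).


ρ = 8.93/33.2 = 0.2690
Lq = ρ²/(1−ρ) = 0.07235/0.7310 = 0.09897

Final: 0.09897


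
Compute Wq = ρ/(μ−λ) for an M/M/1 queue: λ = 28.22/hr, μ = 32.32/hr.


ρ = 28.22/32.32 = 0.8731
Wq = ρ/(μ−λ) = 0.8731/(32.32 − 28.22) = 0.8731/4.10 = 0.2130 hr

Final: 0.2130 hr


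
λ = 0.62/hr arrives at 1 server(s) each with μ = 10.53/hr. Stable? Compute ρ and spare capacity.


Total capacity cμ = 1·10.53 = 10.53/hr
ρ = λ/(cμ) = 0.62/10.53 = 0.05888
Stable ⇔ ρ < 1: YES
Spare capacity = cμ − λ = 10.53 − 0.62 = 9.91/hr

Final: ρ = 0.05888; stable; margin = 9.91/hr


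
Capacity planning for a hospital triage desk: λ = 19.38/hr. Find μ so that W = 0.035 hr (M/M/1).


W = 1/(μ−λ) ⇒ μ − λ = 1/W = 1/0.035 = 28.5714
μ = λ + 1/W = 19.38 + 28.5714 = 47.9514 per hr

Final: 47.9514 /hr


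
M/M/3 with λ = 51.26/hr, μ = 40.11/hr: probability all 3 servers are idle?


a = λ/μ = 51.26/40.11 = 1.2780; ρ = a/c = 0.4260
Σ_{k=0}^{2} a^k/k! (terms k=0..2) = 1.00000 + 1.27799 + 0.81662 = 3.09461
Tail: a^3/(3!(1−ρ)) = 2.08727/(6·0.5740) = 0.60605
P₀ = 1/(3.09461 + 0.60605) = 1/3.70066 = 0.270222

Final: 0.270222


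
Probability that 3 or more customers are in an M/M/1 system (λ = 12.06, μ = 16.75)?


ρ = 12.06/16.75 = 0.7200
P(N ≥ n) = ρ^n = 0.7200^3 = 0.373248

Final: 0.373248


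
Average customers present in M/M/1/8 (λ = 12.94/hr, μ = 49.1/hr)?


ρ = 12.94/49.1 = 0.2635
L = ρ[1 − (K+1)ρ^K + Kρ^(K+1)] / [(1−ρ)(1−ρ^(K+1))]
Numerator: 0.2635·(1 − 9·0.00002327 + 8·0.000006133) = 0.263502
Denominator: (0.7365)·(0.999994) = 0.736452
L = 0.263502/0.736452 = 0.3578

Final: 0.3578


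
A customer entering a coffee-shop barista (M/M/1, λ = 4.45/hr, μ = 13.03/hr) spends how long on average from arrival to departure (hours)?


W = 1/(μ−λ) = 1/(13.03 − 4.45) = 1/8.58 = 0.1166 hr

Final: 0.1166 hr


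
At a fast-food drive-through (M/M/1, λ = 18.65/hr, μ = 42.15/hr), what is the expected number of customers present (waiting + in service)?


ρ = λ/μ = 18.65/42.15 = 0.4425
L = ρ/(1−ρ) = 0.4425/(1 − 0.4425) = 0.4425/0.5575 = 0.7936

Final: 0.7936


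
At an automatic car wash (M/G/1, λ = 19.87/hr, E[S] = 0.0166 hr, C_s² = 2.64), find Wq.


ρ = λ·E[S] = 19.87·0.0166 = 0.3298
E[S²] = E[S]²(1+C_s²) = 0.0166²·(1+2.64) = 0.001003
Wq = λ·E[S²]/(2(1−ρ)) = 19.87·0.001003/(2·0.6702) = 0.01487 hr

Final: 0.01487 hr


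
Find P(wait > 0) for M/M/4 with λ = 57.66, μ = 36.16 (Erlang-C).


a = λ/μ = 1.5946; ρ = a/4 = 0.3986
P₀ = 0.200415 (from M/M/c formula)
C(c,a) = [a^c/(c!(1−ρ))]·P₀ = [6.46524/(24·0.6014)]·0.200415
= 0.44796·0.200415 = 0.089779

Final: 0.089779


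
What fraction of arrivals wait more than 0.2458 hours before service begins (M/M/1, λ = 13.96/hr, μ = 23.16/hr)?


ρ = 13.96/23.16 = 0.6028
P(Wq > t) = ρ·e^{−(μ−λ)t} = 0.6028·e^{−2.2614}
= 0.6028·0.104209 = 0.062813

Final: 0.062813


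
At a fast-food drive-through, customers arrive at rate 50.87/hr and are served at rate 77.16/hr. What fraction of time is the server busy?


ρ = λ/μ = 50.87/77.16 = 0.6593

Final: 0.6593


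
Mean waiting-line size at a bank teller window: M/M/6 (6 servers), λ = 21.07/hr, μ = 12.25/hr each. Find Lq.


a = λ/μ = 1.7200; ρ = a/6 = 0.2867
P₀ = 0.178961
Lq = P₀·a^c·ρ / (c!·(1−ρ)²) = 0.178961·25.89230·0.2867/(720·0.50884)
= 0.003626

Final: 0.003626


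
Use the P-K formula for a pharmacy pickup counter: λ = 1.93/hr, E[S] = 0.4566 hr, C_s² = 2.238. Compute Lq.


ρ = λ·E[S] = 1.93·0.4566 = 0.8812
Lq = ρ²(1+C_s²)/(2(1−ρ)) = 0.7766·(1+2.238)/(2·0.1188)
= 0.7766·3.2380/0.2375 = 10.58658

Final: 10.58658


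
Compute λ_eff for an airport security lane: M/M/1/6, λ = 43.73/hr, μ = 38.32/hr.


ρ = 1.1412; P_K = (1−ρ)ρ^6/(1−ρ^7) = 0.205080
λ_eff = λ(1 − P_K) = 43.73·(1 − 0.205080) = 43.73·0.794920 = 34.7618 /hr

Final: 34.7618 /hr


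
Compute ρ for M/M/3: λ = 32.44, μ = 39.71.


ρ = λ/(cμ) = 32.44/(3·39.71) = 32.44/119.13 = 0.2723

Final: 0.2723


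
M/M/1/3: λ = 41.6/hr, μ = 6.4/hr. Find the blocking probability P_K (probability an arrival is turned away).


ρ = λ/μ = 41.6/6.4 = 6.5000
P_K = (1−ρ)ρ^K/(1−ρ^(K+1)) = (-5.5000·274.625000)/(1 − 1785.062500)
= -1510.437500/-1784.062500 = 0.846628

Final: 0.846628


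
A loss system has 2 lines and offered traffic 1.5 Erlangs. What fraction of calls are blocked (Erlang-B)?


B(c,a) = (a^c/c!) / Σ_{k=0}^{c} a^k/k!
a^2/2! = 1.125000
Σ terms (k=0..2): 1.00000 + 1.50000 + 1.12500 = 3.625000
B = 1.125000/3.625000 = 0.310345

Final: 0.310345


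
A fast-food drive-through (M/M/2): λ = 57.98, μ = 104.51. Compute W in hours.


a = 0.5548; ρ = 0.2774; P₀ = 0.565693
Lq = P₀·a^c·ρ/(c!(1−ρ)²) = 0.04625
Wq = Lq/λ = 0.04625/57.98 = 0.0007976 hr
W = Wq + 1/μ = 0.0007976 + 0.009568 = 0.01037 hr

Final: 0.01037 hr


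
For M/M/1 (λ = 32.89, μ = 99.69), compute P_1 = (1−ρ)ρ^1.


ρ = 32.89/99.69 = 0.3299
P_n = (1−ρ)·ρ^n = (1 − 0.3299)·0.3299^1 = 0.6701·0.329923 = 0.221074

Final: 0.221074


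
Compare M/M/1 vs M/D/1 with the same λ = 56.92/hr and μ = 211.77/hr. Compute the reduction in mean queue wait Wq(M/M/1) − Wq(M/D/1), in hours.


ρ = 56.92/211.77 = 0.2688
Wq(M/M/1) = ρ/(μ−λ) = 0.2688/154.85 = 0.001736 hr
Wq(M/D/1) = ρ/(2(μ−λ)) = 0.0008679 hr
Savings = 0.001736 − 0.0008679 = 0.0008679 hr

Final: 0.0008679 hr


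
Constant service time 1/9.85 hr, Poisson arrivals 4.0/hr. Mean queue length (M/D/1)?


ρ = 4.0/9.85 = 0.4061
M/D/1: Lq = ρ²/(2(1−ρ)) = 0.1649/(2·0.5939) = 0.13883

Final: 0.13883


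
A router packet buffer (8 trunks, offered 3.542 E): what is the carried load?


B(8,3.542) = 0.017981 (Erlang-B)
Carried load = a(1 − B) = 3.542·(1 − 0.017981) = 3.542·0.982019 = 3.4783 E

Final: 3.4783 Erlangs


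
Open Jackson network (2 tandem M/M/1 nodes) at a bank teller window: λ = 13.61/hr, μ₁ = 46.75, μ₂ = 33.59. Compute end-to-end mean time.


Each node sees arrival rate λ = 13.61/hr (tandem ⇒ throughput preserved).
W₁ = 1/(μ₁−λ) = 1/(46.75−13.61) = 0.03018 hr
W₂ = 1/(μ₂−λ) = 1/(33.59−13.61) = 0.05005 hr
W_total = W₁ + W₂ = 0.03018 + 0.05005 = 0.08023 hr

Final: 0.08023 hr


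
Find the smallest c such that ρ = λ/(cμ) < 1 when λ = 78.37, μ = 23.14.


Stability requires cμ > λ ⇔ c > λ/μ.
λ/μ = 78.37/23.14 = 3.3868
Minimum integer c = ⌊3.3868⌋ + 1 = 4
Check: 4·23.14 = 92.56 > 78.37, while 3·23.14 = 69.42 ≤ 78.37

Final: 4 servers


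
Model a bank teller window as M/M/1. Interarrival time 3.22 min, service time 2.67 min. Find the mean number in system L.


λ = 60/3.22 = 18.6335 /hr
μ = 60/2.67 = 22.4719 /hr
ρ = λ/μ = 18.6335/22.4719 = 0.8292
L = ρ/(1−ρ) = 0.8292/0.1708 = 4.8545

Final: 4.8545


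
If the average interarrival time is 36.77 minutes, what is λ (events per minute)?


λ = 1/(interarrival time) in consistent units.
1 minute = 1 min, so λ = 1/36.77 = 0.02720 per minute

Final: 0.02720 /min


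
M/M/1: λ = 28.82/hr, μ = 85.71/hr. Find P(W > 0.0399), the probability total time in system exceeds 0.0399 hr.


W ~ Exponential(μ−λ) for M/M/1.
μ − λ = 85.71 − 28.82 = 56.8900
P(W > t) = e^{−(μ−λ)t} = e^{−2.2699} = 0.103321

Final: 0.103321


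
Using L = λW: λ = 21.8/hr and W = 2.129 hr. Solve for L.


L = λW = 21.8·2.129 = 46.4122

Final: 46.4122


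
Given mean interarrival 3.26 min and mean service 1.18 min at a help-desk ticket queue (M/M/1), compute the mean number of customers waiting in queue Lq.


λ = 60/3.26 = 18.4049 /hr
μ = 60/1.18 = 50.8475 /hr
ρ = λ/μ = 18.4049/50.8475 = 0.3620
Lq = ρ²/(1−ρ) = 0.1310/0.6380 = 0.2053

Final: 0.2053


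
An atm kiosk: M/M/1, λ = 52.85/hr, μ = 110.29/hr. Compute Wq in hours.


ρ = 52.85/110.29 = 0.4792
Wq = ρ/(μ−λ) = 0.4792/(110.29 − 52.85) = 0.4792/57.44 = 0.008342 hr

Final: 0.008342 hr


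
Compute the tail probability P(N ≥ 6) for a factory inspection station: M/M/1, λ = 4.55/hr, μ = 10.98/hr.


ρ = 4.55/10.98 = 0.4144
P(N ≥ n) = ρ^n = 0.4144^6 = 0.005064

Final: 0.005064


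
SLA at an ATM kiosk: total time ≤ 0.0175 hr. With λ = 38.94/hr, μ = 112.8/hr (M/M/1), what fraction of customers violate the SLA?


W ~ Exponential(μ−λ) for M/M/1.
μ − λ = 112.8 − 38.94 = 73.8600
P(W > t) = e^{−(μ−λ)t} = e^{−1.2926} = 0.274570

Final: 0.274570


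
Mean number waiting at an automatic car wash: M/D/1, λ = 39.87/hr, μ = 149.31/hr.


ρ = 39.87/149.31 = 0.2670
M/D/1: Lq = ρ²/(2(1−ρ)) = 0.07130/(2·0.7330) = 0.04864

Final: 0.04864


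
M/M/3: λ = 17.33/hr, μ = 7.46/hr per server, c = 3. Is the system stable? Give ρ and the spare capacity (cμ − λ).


Total capacity cμ = 3·7.46 = 22.38/hr
ρ = λ/(cμ) = 17.33/22.38 = 0.7744
Stable ⇔ ρ < 1: YES
Spare capacity = cμ − λ = 22.38 − 17.33 = 5.05/hr

Final: ρ = 0.7744; stable; margin = 5.05/hr


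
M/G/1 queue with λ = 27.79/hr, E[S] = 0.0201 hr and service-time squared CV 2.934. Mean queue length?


ρ = λ·E[S] = 27.79·0.0201 = 0.5586
Lq = ρ²(1+C_s²)/(2(1−ρ)) = 0.3120·(1+2.934)/(2·0.4414)
= 0.3120·3.9340/0.8828 = 1.39034

Final: 1.39034


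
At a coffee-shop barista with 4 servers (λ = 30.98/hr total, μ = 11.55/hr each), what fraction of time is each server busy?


ρ = λ/(cμ) = 30.98/(4·11.55) = 30.98/46.20 = 0.6706

Final: 0.6706


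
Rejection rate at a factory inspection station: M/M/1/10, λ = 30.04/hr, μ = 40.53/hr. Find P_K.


ρ = λ/μ = 30.04/40.53 = 0.7412
P_K = (1−ρ)ρ^K/(1−ρ^(K+1)) = (0.2588·0.050030)/(1 − 0.037081)
= 0.012949/0.962919 = 0.013448

Final: 0.013448


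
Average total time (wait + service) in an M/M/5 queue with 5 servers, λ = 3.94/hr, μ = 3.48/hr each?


a = 1.1322; ρ = 0.2264; P₀ = 0.322218
Lq = P₀·a^c·ρ/(c!(1−ρ)²) = 0.001890
Wq = Lq/λ = 0.001890/3.94 = 0.0004797 hr
W = Wq + 1/μ = 0.0004797 + 0.28736 = 0.28784 hr

Final: 0.28784 hr


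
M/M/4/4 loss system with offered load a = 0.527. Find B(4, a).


B(c,a) = (a^c/c!) / Σ_{k=0}^{c} a^k/k!
a^4/4! = 0.003214
Σ terms (k=0..4): 1.00000 + 0.52700 + 0.13886 + 0.02439 + 0.003214 = 1.693472
B = 0.003214/1.693472 = 0.001898

Final: 0.001898


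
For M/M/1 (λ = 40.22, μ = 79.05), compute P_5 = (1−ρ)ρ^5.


ρ = 40.22/79.05 = 0.5088
P_n = (1−ρ)·ρ^n = (1 − 0.5088)·0.5088^5 = 0.4912·0.034096 = 0.016748

Final: 0.016748


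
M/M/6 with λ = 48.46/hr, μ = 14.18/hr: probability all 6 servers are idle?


a = λ/μ = 48.46/14.18 = 3.4175; ρ = a/c = 0.5696
Σ_{k=0}^{5} a^k/k! (terms k=0..5) = 1.00000 + 3.41749 + 5.83962 + 6.65228 + 5.68352 + 3.88467 = 26.47758
Tail: a^6/(6!(1−ρ)) = 1593.10013/(720·0.4304) = 5.14067
P₀ = 1/(26.47758 + 5.14067) = 1/31.61825 = 0.031627

Final: 0.031627


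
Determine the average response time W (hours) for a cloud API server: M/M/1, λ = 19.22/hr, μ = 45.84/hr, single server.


W = 1/(μ−λ) = 1/(45.84 − 19.22) = 1/26.62 = 0.03757 hr

Final: 0.03757 hr


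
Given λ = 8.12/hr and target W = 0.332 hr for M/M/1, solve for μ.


W = 1/(μ−λ) ⇒ μ − λ = 1/W = 1/0.332 = 3.0120
μ = λ + 1/W = 8.12 + 3.0120 = 11.1320 per hr

Final: 11.1320 /hr


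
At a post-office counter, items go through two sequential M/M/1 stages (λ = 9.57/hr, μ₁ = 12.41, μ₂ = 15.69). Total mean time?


Each node sees arrival rate λ = 9.57/hr (tandem ⇒ throughput preserved).
W₁ = 1/(μ₁−λ) = 1/(12.41−9.57) = 0.35211 hr
W₂ = 1/(μ₂−λ) = 1/(15.69−9.57) = 0.16340 hr
W_total = W₁ + W₂ = 0.35211 + 0.16340 = 0.51551 hr

Final: 0.51551 hr


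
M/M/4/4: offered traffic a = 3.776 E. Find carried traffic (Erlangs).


B(4,3.776) = 0.288619 (Erlang-B)
Carried load = a(1 − B) = 3.776·(1 − 0.288619) = 3.776·0.711381 = 2.6862 E

Final: 2.6862 Erlangs


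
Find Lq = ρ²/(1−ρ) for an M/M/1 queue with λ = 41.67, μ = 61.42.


ρ = 41.67/61.42 = 0.6784
Lq = ρ²/(1−ρ) = 0.4603/0.3216 = 1.4314

Final: 1.4314


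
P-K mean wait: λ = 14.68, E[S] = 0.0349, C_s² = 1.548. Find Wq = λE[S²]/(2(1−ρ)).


ρ = λ·E[S] = 14.68·0.0349 = 0.5123
E[S²] = E[S]²(1+C_s²) = 0.0349²·(1+1.548) = 0.003103
Wq = λ·E[S²]/(2(1−ρ)) = 14.68·0.003103/(2·0.4877) = 0.04671 hr

Final: 0.04671 hr


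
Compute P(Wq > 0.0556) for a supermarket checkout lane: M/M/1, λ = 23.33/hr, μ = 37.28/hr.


ρ = 23.33/37.28 = 0.6258
P(Wq > t) = ρ·e^{−(μ−λ)t} = 0.6258·e^{−0.7756}
= 0.6258·0.460418 = 0.288132

Final: 0.288132


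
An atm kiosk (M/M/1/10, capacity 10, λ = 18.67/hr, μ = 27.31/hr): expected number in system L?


ρ = 18.67/27.31 = 0.6836
L = ρ[1 − (K+1)ρ^K + Kρ^(K+1)] / [(1−ρ)(1−ρ^(K+1))]
Numerator: 0.6836·(1 − 11·0.022296 + 10·0.015242) = 0.620169
Denominator: (0.3164)·(0.984758) = 0.311545
L = 0.620169/0.311545 = 1.9906

Final: 1.9906


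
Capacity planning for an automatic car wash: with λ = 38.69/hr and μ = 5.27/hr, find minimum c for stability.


Stability requires cμ > λ ⇔ c > λ/μ.
λ/μ = 38.69/5.27 = 7.3416
Minimum integer c = ⌊7.3416⌋ + 1 = 8
Check: 8·5.27 = 42.16 > 38.69, while 7·5.27 = 36.89 ≤ 38.69

Final: 8 servers
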